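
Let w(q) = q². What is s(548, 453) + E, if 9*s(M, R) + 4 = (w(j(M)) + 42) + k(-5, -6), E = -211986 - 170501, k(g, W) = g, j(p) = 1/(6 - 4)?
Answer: -13769399/36 ≈ -3.8248e+5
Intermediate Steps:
j(p) = ½ (j(p) = 1/2 = ½)
E = -382487
s(M, R) = 133/36 (s(M, R) = -4/9 + (((½)² + 42) - 5)/9 = -4/9 + ((¼ + 42) - 5)/9 = -4/9 + (169/4 - 5)/9 = -4/9 + (⅑)*(149/4) = -4/9 + 149/36 = 133/36)
s(548, 453) + E = 133/36 - 382487 = -13769399/36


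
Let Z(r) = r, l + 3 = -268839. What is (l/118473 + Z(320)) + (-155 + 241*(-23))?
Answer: -212472212/39491 ≈ -5380.3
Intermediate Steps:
l = -268842 (l = -3 - 268839 = -268842)
(l/118473 + Z(320)) + (-155 + 241*(-23)) = (-268842/118473 + 320) + (-155 + 241*(-23)) = (-268842*1/118473 + 320) + (-155 - 5543) = (-89614/39491 + 320) - 5698 = 12547506/39491 - 5698 = -212472212/39491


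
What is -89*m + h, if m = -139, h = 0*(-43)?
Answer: 12371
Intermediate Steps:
h = 0
-89*m + h = -89*(-139) + 0 = 12371 + 0 = 12371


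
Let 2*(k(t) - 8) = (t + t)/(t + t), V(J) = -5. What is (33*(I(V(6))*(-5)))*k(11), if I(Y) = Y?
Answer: 14025/2 ≈ 7012.5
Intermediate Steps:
k(t) = 17/2 (k(t) = 8 + ((t + t)/(t + t))/2 = 8 + ((2*t)/((2*t)))/2 = 8 + ((2*t)*(1/(2*t)))/2 = 8 + (½)*1 = 8 + ½ = 17/2)
(33*(I(V(6))*(-5)))*k(11) = (33*(-5*(-5)))*(17/2) = (33*25)*(17/2) = 825*(17/2) = 14025/2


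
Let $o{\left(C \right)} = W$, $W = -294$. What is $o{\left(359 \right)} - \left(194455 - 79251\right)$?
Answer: $-115498$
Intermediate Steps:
$o{\left(C \right)} = -294$
$o{\left(359 \right)} - \left(194455 - 79251\right) = -294 - \left(194455 - 79251\right) = -294 - 115204 = -115498$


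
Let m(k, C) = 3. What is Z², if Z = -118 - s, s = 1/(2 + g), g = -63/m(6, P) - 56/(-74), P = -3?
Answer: 6338229769/455625 ≈ 13911.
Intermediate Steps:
g = -749/37 (g = -63/3 - 56/(-74) = -63*⅓ - 56*(-1/74) = -21 + 28/37 = -749/37 ≈ -20.243)
s = -37/675 (s = 1/(2 - 749/37) = 1/(-675/37) = -37/675 ≈ -0.054815)
Z = -79613/675 (Z = -118 - 1*(-37/675) = -118 + 37/675 = -79613/675 ≈ -117.95)
Z² = (-79613/675)² = 6338229769/455625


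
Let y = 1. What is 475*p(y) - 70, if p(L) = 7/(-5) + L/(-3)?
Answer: -2680/3 ≈ -893.33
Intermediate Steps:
p(L) = -7/5 - L/3 (p(L) = 7*(-⅕) + L*(-⅓) = -7/5 - L/3)
475*p(y) - 70 = 475*(-7/5 - ⅓*1) - 70 = 475*(-7/5 - ⅓) - 70 = 475*(-26/15) - 70 = -2470/3 - 70 = -2680/3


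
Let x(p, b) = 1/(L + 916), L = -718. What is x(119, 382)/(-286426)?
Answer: -1/56712348 ≈ -1.7633e-8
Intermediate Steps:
x(p, b) = 1/198 (x(p, b) = 1/(-718 + 916) = 1/198)
x(119, 382)/(-286426) = (1/198)/(-286426) = (1/198)*(-1/286426) = -1/56712348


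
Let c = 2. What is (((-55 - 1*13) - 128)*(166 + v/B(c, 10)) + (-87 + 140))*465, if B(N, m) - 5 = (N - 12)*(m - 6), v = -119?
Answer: -15414471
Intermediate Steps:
B(N, m) = 5 + (-12 + N)*(-6 + m) (B(N, m) = 5 + (N - 12)*(m - 6) = 5 + (-12 + N)*(-6 + m))
(((-55 - 1*13) - 128)*(166 + v/B(c, 10)) + (-87 + 140))*465 = (((-55 - 1*13) - 128)*(166 - 119/(77 - 12*10 - 6*2 + 2*10)) + (-87 + 140))*465 = (((-55 - 13) - 128)*(166 - 119/(77 - 120 - 12 + 20)) + 53)*465 = ((-68 - 128)*(166 - 119/(-35)) + 53)*465 = (-196*(166 - 119*(-1/35)) + 53)*465 = (-196*(166 + 17/5) + 53)*465 = (-196*847/5 + 53)*465 = (-166012/5 + 53)*465 = -165747/5*465 = -15414471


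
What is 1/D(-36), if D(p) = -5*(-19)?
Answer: 1/95 ≈ 0.010526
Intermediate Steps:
D(p) = 95
1/D(-36) = 1/95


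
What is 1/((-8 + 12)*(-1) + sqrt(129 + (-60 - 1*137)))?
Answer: -1/21 - I*sqrt(17)/42 ≈ -0.047619 - 0.098169*I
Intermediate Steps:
1/((-8 + 12)*(-1) + sqrt(129 + (-60 - 1*137))) = 1/(4*(-1) + sqrt(129 + (-60 - 137))) = 1/(-4 + sqrt(129 - 197)) = 1/(-4 + sqrt(-68)) = 1/(-4 + 2*I*sqrt(17))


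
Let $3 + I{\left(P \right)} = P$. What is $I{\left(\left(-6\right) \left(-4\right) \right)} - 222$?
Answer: $-201$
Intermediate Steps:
$I{\left(P \right)} = -3 + P$
$I{\left(\left(-6\right) \left(-4\right) \right)} - 222 = \left(-3 - -24\right) - 222 = \left(-3 + 24\right) - 222 = 21 - 222 = -201$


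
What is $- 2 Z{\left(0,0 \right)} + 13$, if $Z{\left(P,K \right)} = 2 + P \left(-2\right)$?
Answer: $9$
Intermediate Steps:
$Z{\left(P,K \right)} = 2 - 2 P$
$- 2 Z{\left(0,0 \right)} + 13 = - 2 \left(2 - 0\right) + 13 = - 2 \left(2 + 0\right) + 13 = \left(-2\right) 2 + 13 = -4 + 13 = 9$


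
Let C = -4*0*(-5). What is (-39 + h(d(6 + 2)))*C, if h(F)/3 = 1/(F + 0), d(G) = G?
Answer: 0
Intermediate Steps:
C = 0 (C = 0*(-5) = 0)
h(F) = 3/F (h(F) = 3/(F + 0) = 3/F)
(-39 + h(d(6 + 2)))*C = (-39 + 3/(6 + 2))*0 = (-39 + 3/8)*0 = -309/8*0 = 0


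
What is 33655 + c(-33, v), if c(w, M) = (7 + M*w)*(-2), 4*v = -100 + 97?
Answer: 67183/2 ≈ 33592.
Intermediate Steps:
v = -¾ (v = (-100 + 97)/4 = (¼)*(-3) = -¾ ≈ -0.75000)
c(w, M) = -14 - 2*M*w
33655 + c(-33, v) = 33655 + (-14 - 2*(-¾)*(-33)) = 33655 + (-14 - 99/2) = 33655 - 127/2 = 67183/2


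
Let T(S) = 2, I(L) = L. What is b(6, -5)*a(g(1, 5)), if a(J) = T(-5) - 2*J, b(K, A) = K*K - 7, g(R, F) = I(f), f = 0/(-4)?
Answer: 58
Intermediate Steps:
f = 0 (f = 0*(-¼) = 0)
g(R, F) = 0
b(K, A) = -7 + K² (b(K, A) = K² - 7 = -7 + K²)
a(J) = 2 - 2*J
b(6, -5)*a(g(1, 5)) = (-7 + 6²)*(2 - 2*0) = (-7 + 36)*(2 + 0) = 29*2 = 58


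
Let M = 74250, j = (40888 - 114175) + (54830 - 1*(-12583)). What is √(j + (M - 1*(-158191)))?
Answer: √226567 ≈ 475.99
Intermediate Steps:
j = -5874 (j = -73287 + (54830 + 12583) = -73287 + 67413 = -5874)
√(j + (M - 1*(-158191))) = √(-5874 + (74250 - 1*(-158191))) = √(-5874 + (74250 + 158191)) = √(-5874 + 232441) = √226567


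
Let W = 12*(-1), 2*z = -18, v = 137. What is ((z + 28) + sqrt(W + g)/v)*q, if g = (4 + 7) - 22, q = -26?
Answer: -494 - 26*I*sqrt(23)/137 ≈ -494.0 - 0.91016*I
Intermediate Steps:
z = -9 (z = (1/2)*(-18) = -9)
W = -12
g = -11 (g = 11 - 22 = -11)
((z + 28) + sqrt(W + g)/v)*q = ((-9 + 28) + sqrt(-12 - 11)/137)*(-26) = (19 + sqrt(-23)*(1/137))*(-26) = (19 + (I*sqrt(23))*(1/137))*(-26) = (19 + I*sqrt(23)/137)*(-26) = -494 - 26*I*sqrt(23)/137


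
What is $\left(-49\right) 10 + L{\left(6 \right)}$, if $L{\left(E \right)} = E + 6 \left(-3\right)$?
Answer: $-502$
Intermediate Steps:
$L{\left(E \right)} = -18 + E$ ($L{\left(E \right)} = E - 18 = -18 + E$)
$\left(-49\right) 10 + L{\left(6 \right)} = \left(-49\right) 10 + \left(-18 + 6\right) = -490 - 12 = -502$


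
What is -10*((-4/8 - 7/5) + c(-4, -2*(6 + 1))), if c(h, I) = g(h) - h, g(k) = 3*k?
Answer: 99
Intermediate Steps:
c(h, I) = 2*h (c(h, I) = 3*h - h = 2*h)
-10*((-4/8 - 7/5) + c(-4, -2*(6 + 1))) = -10*((-4/8 - 7/5) + 2*(-4)) = -10*((-4*1/8 - 7*1/5) - 8) = -10*((-1/2 - 7/5) - 8) = -10*(-19/10 - 8) = -10*(-99/10) = 99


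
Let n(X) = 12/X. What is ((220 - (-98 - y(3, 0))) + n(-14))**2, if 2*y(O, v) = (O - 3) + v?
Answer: 4928400/49 ≈ 1.0058e+5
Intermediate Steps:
y(O, v) = -3/2 + O/2 + v/2 (y(O, v) = ((O - 3) + v)/2 = ((-3 + O) + v)/2 = (-3 + O + v)/2 = -3/2 + O/2 + v/2)
((220 - (-98 - y(3, 0))) + n(-14))**2 = ((220 - (-98 - (-3/2 + (1/2)*3 + (1/2)*0))) + 12/(-14))**2 = ((220 - (-98 - (-3/2 + 3/2 + 0))) + 12*(-1/14))**2 = ((220 - (-98 - 1*0)) - 6/7)**2 = ((220 - (-98 + 0)) - 6/7)**2 = ((220 - 1*(-98)) - 6/7)**2 = ((220 + 98) - 6/7)**2 = (318 - 6/7)**2 = (2220/7)**2 = 4928400/49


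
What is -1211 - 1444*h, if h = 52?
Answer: -76299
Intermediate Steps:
-1211 - 1444*h = -1211 - 1444*52 = -1211 - 75088 = -76299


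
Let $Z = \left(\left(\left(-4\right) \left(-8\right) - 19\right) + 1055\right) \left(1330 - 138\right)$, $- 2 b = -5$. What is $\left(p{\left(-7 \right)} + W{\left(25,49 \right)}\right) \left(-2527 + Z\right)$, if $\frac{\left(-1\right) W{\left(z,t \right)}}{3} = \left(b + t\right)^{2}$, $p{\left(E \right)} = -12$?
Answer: $- \frac{40498111875}{4} \approx -1.0125 \cdot 10^{10}$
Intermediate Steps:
$b = \frac{5}{2}$ ($b = \left(- \frac{1}{2}\right) \left(-5\right) = \frac{5}{2} \approx 2.5$)
$W{\left(z,t \right)} = - 3 \left(\frac{5}{2} + t\right)^{2}$
$Z = 1273056$ ($Z = \left(\left(32 - 19\right) + 1055\right) 1192 = \left(13 + 1055\right) 1192 = 1068 \cdot 1192 = 1273056$)
$\left(p{\left(-7 \right)} + W{\left(25,49 \right)}\right) \left(-2527 + Z\right) = \left(-12 - \frac{3 \left(5 + 2 \cdot 49\right)^{2}}{4}\right) \left(-2527 + 1273056\right) = \left(-12 - \frac{3 \left(5 + 98\right)^{2}}{4}\right) 1270529 = \left(-12 - \frac{3 \cdot 103^{2}}{4}\right) 1270529 = \left(-12 - \frac{31827}{4}\right) 1270529 = \left(- \frac{31875}{4}\right) 1270529 = - \frac{40498111875}{4}$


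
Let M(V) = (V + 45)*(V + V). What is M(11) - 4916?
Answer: -3684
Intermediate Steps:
M(V) = 2*V*(45 + V) (M(V) = (45 + V)*(2*V) = 2*V*(45 + V))
M(11) - 4916 = 2*11*(45 + 11) - 4916 = 2*11*56 - 4916 = 1232 - 4916 = -3684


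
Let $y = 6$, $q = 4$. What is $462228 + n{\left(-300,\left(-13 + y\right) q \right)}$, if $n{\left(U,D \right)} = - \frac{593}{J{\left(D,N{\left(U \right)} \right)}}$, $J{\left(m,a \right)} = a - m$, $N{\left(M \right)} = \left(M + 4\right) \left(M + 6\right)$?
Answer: $\frac{40237871263}{87052} \approx 4.6223 \cdot 10^{5}$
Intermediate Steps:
$N{\left(M \right)} = \left(4 + M\right) \left(6 + M\right)$
$n{\left(U,D \right)} = - \frac{593}{24 + U^{2} - D + 10 U}$ ($n{\left(U,D \right)} = - \frac{593}{\left(24 + U^{2} + 10 U\right) - D} = - \frac{593}{24 + U^{2} - D + 10 U}$)
$462228 + n{\left(-300,\left(-13 + y\right) q \right)} = 462228 + \frac{593}{-24 + \left(-13 + 6\right) 4 - \left(-300\right)^{2} - -3000} = 462228 + \frac{593}{-24 - 28 - 90000 + 3000} = 462228 + \frac{593}{-87052} = 462228 + 593 \left(- \frac{1}{87052}\right) = 462228 - \frac{593}{87052} = \frac{40237871263}{87052}$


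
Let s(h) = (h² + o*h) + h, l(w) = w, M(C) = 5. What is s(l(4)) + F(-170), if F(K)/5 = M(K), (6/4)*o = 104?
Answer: 967/3 ≈ 322.33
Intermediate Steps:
o = 208/3 (o = (⅔)*104 = 208/3 ≈ 69.333)
s(h) = h² + 211*h/3 (s(h) = (h² + 208*h/3) + h = h² + 211*h/3)
F(K) = 25 (F(K) = 5*5 = 25)
s(l(4)) + F(-170) = (⅓)*4*(211 + 3*4) + 25 = (⅓)*4*(211 + 12) + 25 = (⅓)*4*223 + 25 = 892/3 + 25 = 967/3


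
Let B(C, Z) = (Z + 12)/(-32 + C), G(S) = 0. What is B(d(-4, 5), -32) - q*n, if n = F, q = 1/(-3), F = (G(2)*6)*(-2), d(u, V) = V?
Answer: 20/27 ≈ 0.74074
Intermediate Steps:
B(C, Z) = (12 + Z)/(-32 + C)
F = 0 (F = (0*6)*(-2) = 0*(-2) = 0)
q = -⅓ (q = 1*(-⅓) = -⅓ ≈ -0.33333)
n = 0
B(d(-4, 5), -32) - q*n = (12 - 32)/(-32 + 5) - (-1)*0/3 = -20/(-27) - 1*0 = -1/27*(-20) + 0 = 20/27 + 0 = 20/27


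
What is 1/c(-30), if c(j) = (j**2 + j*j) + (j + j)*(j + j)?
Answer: 1/5400 ≈ 0.00018519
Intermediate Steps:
c(j) = 6*j**2 (c(j) = (j**2 + j**2) + (2*j)*(2*j) = 2*j**2 + 4*j**2 = 6*j**2)
1/c(-30) = 1/(6*(-30)**2) = 1/(6*900) = 1/5400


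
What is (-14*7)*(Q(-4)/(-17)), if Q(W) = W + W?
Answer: -784/17 ≈ -46.118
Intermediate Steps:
Q(W) = 2*W
(-14*7)*(Q(-4)/(-17)) = (-14*7)*((2*(-4))/(-17)) = -(-784)*(-1)/17 = -98*8/17 = -784/17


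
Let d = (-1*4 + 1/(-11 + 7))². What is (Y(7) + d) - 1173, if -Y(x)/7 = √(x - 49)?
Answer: -18479/16 - 7*I*√42 ≈ -1154.9 - 45.365*I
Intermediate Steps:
Y(x) = -7*√(-49 + x) (Y(x) = -7*√(x - 49) = -7*√(-49 + x))
d = 289/16 (d = (-4 + 1/(-4))² = (-4 - ¼)² = (-17/4)² = 289/16 ≈ 18.063)
(Y(7) + d) - 1173 = (-7*√(-49 + 7) + 289/16) - 1173 = (-7*I*√42 + 289/16) - 1173 = (289/16 - 7*I*√42) - 1173 = -18479/16 - 7*I*√42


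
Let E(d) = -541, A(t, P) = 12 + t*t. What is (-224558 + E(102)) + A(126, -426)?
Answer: -209211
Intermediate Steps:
A(t, P) = 12 + t²
(-224558 + E(102)) + A(126, -426) = (-224558 - 541) + (12 + 126²) = -225099 + (12 + 15876) = -225099 + 15888 = -209211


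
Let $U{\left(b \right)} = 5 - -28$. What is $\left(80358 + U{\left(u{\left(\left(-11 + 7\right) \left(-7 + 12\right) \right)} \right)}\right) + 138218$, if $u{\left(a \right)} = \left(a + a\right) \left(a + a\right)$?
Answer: $218609$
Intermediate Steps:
$u{\left(a \right)} = 4 a^{2}$ ($u{\left(a \right)} = 2 a 2 a = 4 a^{2}$)
$U{\left(b \right)} = 33$ ($U{\left(b \right)} = 5 + 28 = 33$)
$\left(80358 + U{\left(u{\left(\left(-11 + 7\right) \left(-7 + 12\right) \right)} \right)}\right) + 138218 = \left(80358 + 33\right) + 138218 = 80391 + 138218 = 218609$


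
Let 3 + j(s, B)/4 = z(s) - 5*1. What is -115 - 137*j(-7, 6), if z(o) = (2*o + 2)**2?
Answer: -74643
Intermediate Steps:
z(o) = (2 + 2*o)**2
j(s, B) = -32 + 16*(1 + s)**2 (j(s, B) = -12 + 4*(4*(1 + s)**2 - 5*1) = -12 + 4*(4*(1 + s)**2 - 5) = -12 + 4*(-5 + 4*(1 + s)**2) = -12 + (-20 + 16*(1 + s)**2) = -32 + 16*(1 + s)**2)
-115 - 137*j(-7, 6) = -115 - 137*(-32 + 16*(1 - 7)**2) = -115 - 137*(-32 + 16*(-6)**2) = -115 - 137*(-32 + 16*36) = -115 - 137*(-32 + 576) = -115 - 137*544 = -115 - 74528 = -74643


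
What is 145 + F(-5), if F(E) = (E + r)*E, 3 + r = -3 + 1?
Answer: 195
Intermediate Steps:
r = -5 (r = -3 + (-3 + 1) = -3 - 2 = -5)
F(E) = E*(-5 + E) (F(E) = (E - 5)*E = (-5 + E)*E = E*(-5 + E))
145 + F(-5) = 145 - 5*(-5 - 5) = 145 - 5*(-10) = 145 + 50 = 195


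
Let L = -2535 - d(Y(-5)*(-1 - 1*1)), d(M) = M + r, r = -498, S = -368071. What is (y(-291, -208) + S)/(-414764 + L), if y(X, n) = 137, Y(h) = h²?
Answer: 367934/416751 ≈ 0.88286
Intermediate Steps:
d(M) = -498 + M (d(M) = M - 498 = -498 + M)
L = -1987 (L = -2535 - (-498 + (-5)²*(-1 - 1*1)) = -2535 - (-498 + 25*(-1 - 1)) = -2535 - (-498 + 25*(-2)) = -2535 - (-498 - 50) = -2535 - 1*(-548) = -2535 + 548 = -1987)
(y(-291, -208) + S)/(-414764 + L) = (137 - 368071)/(-414764 - 1987) = -367934/(-416751) = -367934*(-1/416751) = 367934/416751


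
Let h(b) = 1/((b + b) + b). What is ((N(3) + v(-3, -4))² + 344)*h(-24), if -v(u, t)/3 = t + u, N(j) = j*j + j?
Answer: -1433/72 ≈ -19.903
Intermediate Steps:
h(b) = 1/(3*b) (h(b) = 1/(2*b + b) = 1/(3*b))
N(j) = j + j² (N(j) = j² + j = j + j²)
v(u, t) = -3*t - 3*u (v(u, t) = -3*(t + u) = -3*t - 3*u)
((N(3) + v(-3, -4))² + 344)*h(-24) = ((3*(1 + 3) + (-3*(-4) - 3*(-3)))² + 344)*((⅓)/(-24)) = ((3*4 + (12 + 9))² + 344)*((⅓)*(-1/24)) = ((12 + 21)² + 344)*(-1/72) = (33² + 344)*(-1/72) = (1089 + 344)*(-1/72) = 1433*(-1/72) = -1433/72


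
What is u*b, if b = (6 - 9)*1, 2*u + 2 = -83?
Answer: 255/2 ≈ 127.50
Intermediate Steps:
u = -85/2 (u = -1 + (½)*(-83) = -1 - 83/2 = -85/2 ≈ -42.500)
b = -3 (b = -3*1 = -3)
u*b = -85/2*(-3) = 255/2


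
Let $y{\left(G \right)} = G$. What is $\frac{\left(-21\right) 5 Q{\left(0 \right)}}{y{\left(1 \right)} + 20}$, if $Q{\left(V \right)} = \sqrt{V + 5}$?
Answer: $- 5 \sqrt{5} \approx -11.18$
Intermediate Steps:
$Q{\left(V \right)} = \sqrt{5 + V}$
$\frac{\left(-21\right) 5 Q{\left(0 \right)}}{y{\left(1 \right)} + 20} = \frac{\left(-21\right) 5 \sqrt{5 + 0}}{1 + 20} = \frac{\left(-21\right) 5 \sqrt{5}}{21} = - 105 \sqrt{5} \cdot \frac{1}{21} = - 5 \sqrt{5}$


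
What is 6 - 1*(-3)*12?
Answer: 42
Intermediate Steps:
6 - 1*(-3)*12 = 6 + 3*12 = 6 + 36 = 42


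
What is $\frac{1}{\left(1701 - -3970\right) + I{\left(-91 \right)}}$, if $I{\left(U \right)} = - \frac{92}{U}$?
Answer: $\frac{91}{516153} \approx 0.0001763$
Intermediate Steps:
$\frac{1}{\left(1701 - -3970\right) + I{\left(-91 \right)}} = \frac{1}{\left(1701 - -3970\right) - \frac{92}{-91}} = \frac{1}{\left(1701 + 3970\right) - - \frac{92}{91}} = \frac{1}{5671 + \frac{92}{91}} = \frac{1}{\frac{516153}{91}} = \frac{91}{516153}$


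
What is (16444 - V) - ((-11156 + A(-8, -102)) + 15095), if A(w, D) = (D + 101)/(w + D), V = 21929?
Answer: -1036641/110 ≈ -9424.0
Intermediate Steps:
A(w, D) = (101 + D)/(D + w)
(16444 - V) - ((-11156 + A(-8, -102)) + 15095) = (16444 - 1*21929) - ((-11156 + (101 - 102)/(-102 - 8)) + 15095) = (16444 - 21929) - ((-11156 - 1/(-110)) + 15095) = -5485 - ((-11156 - 1/110*(-1)) + 15095) = -5485 - ((-11156 + 1/110) + 15095) = -5485 - (-1227159/110 + 15095) = -5485 - 1*433291/110 = -5485 - 433291/110 = -1036641/110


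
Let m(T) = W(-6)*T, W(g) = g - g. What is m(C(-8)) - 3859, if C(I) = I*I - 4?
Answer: -3859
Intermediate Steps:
W(g) = 0
C(I) = -4 + I² (C(I) = I² - 4 = -4 + I²)
m(T) = 0 (m(T) = 0*T = 0)
m(C(-8)) - 3859 = 0 - 3859 = -3859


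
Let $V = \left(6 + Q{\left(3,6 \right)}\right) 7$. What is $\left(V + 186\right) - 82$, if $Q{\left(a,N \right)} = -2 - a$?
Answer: $111$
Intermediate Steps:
$V = 7$ ($V = \left(6 - 5\right) 7 = 1 \cdot 7 = 7$)
$\left(V + 186\right) - 82 = \left(7 + 186\right) - 82 = 193 - 82 = 111$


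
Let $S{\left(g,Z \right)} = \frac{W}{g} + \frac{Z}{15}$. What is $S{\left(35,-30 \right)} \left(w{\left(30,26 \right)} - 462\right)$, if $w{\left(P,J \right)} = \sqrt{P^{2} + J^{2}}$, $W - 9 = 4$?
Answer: $\frac{3762}{5} - \frac{114 \sqrt{394}}{35} \approx 687.75$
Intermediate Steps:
$W = 13$ ($W = 9 + 4 = 13$)
$S{\left(g,Z \right)} = \frac{13}{g} + \frac{Z}{15}$
$w{\left(P,J \right)} = \sqrt{J^{2} + P^{2}}$
$S{\left(35,-30 \right)} \left(w{\left(30,26 \right)} - 462\right) = \left(\frac{13}{35} + \frac{1}{15} \left(-30\right)\right) \left(\sqrt{26^{2} + 30^{2}} - 462\right) = \left(13 \cdot \frac{1}{35} - 2\right) \left(\sqrt{676 + 900} - 462\right) = \left(\frac{13}{35} - 2\right) \left(\sqrt{1576} - 462\right) = - \frac{57 \left(2 \sqrt{394} - 462\right)}{35} = - \frac{57 \left(-462 + 2 \sqrt{394}\right)}{35} = \frac{3762}{5} - \frac{114 \sqrt{394}}{35}$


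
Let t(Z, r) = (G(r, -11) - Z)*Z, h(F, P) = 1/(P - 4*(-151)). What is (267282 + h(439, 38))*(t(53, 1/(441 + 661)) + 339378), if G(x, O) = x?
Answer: 63644446210604095/707484 ≈ 8.9959e+10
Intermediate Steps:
h(F, P) = 1/(604 + P) (h(F, P) = 1/(P + 604) = 1/(604 + P))
t(Z, r) = Z*(r - Z) (t(Z, r) = (r - Z)*Z = Z*(r - Z))
(267282 + h(439, 38))*(t(53, 1/(441 + 661)) + 339378) = (267282 + 1/(604 + 38))*(53*(1/(441 + 661) - 1*53) + 339378) = (267282 + 1/642)*(53*(1/1102 - 53) + 339378) = 171595045*(53*(-58405/1102) + 339378)/642 = 171595045*(-3095465/1102 + 339378)/642 = (171595045/642)*(370899091/1102) = 63644446210604095/707484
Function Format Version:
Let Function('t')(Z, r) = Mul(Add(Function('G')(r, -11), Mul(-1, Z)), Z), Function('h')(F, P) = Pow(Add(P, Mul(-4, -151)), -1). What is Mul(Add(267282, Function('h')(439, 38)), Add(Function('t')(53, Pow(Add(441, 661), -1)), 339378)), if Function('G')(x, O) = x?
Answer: Rational(63644446210604095, 707484) ≈ 8.9959e+10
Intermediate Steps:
Function('h')(F, P) = Pow(Add(604, P), -1) (Function('h')(F, P) = Pow(Add(P, 604), -1) = Pow(Add(604, P), -1))
Function('t')(Z, r) = Mul(Z, Add(r, Mul(-1, Z))) (Function('t')(Z, r) = Mul(Add(r, Mul(-1, Z)), Z) = Mul(Z, Add(r, Mul(-1, Z))))
Mul(Add(267282, Function('h')(439, 38)), Add(Function('t')(53, Pow(Add(441, 661), -1)), 339378)) = Mul(Add(267282, Pow(Add(604, 38), -1)), Add(Mul(53, Add(Pow(Add(441, 661), -1), Mul(-1, 53))), 339378)) = Mul(Add(267282, Pow(642, -1)), Add(Mul(53, Add(Pow(1102, -1), -53)), 339378)) = Mul(Add(267282, Rational(1, 642)), Add(Mul(53, Add(Rational(1, 1102), -53)), 339378)) = Mul(Rational(171595045, 642), Add(Mul(53, Rational(-58405, 1102)), 339378)) = Mul(Rational(171595045, 642), Add(Rational(-3095465, 1102), 339378)) = Mul(Rational(171595045, 642), Rational(370899091, 1102)) = Rational(63644446210604095, 707484)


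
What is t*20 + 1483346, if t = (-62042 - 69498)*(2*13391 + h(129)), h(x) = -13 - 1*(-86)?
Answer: -70648650654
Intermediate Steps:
h(x) = 73 (h(x) = -13 + 86 = 73)
t = -3532506700 (t = (-62042 - 69498)*(2*13391 + 73) = -131540*(26782 + 73) = -131540*26855 = -3532506700)
t*20 + 1483346 = -3532506700*20 + 1483346 = -70650134000 + 1483346 = -70648650654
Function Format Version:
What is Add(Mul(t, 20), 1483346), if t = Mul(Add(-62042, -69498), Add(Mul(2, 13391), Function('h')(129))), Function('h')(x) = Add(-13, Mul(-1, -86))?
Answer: -70648650654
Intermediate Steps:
Function('h')(x) = 73 (Function('h')(x) = Add(-13, 86) = 73)
t = -3532506700 (t = Mul(Add(-62042, -69498), Add(Mul(2, 13391), 73)) = Mul(-131540, Add(26782, 73)) = Mul(-131540, 26855) = -3532506700)
Add(Mul(t, 20), 1483346) = Add(Mul(-3532506700, 20), 1483346) = Add(-70650134000, 1483346) = -70648650654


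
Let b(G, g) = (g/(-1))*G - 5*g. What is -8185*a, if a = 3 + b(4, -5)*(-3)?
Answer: 1080420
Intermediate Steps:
b(G, g) = -5*g - G*g (b(G, g) = (g*(-1))*G - 5*g = (-g)*G - 5*g = -G*g - 5*g = -5*g - G*g)
a = -132 (a = 3 - 1*(-5)*(5 + 4)*(-3) = 3 - 1*(-5)*9*(-3) = 3 + 45*(-3) = 3 - 135 = -132)
-8185*a = -8185*(-132) = 1080420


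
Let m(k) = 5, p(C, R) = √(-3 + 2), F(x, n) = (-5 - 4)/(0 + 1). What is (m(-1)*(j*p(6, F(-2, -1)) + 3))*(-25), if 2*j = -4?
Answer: -375 + 250*I ≈ -375.0 + 250.0*I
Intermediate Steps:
j = -2 (j = (½)*(-4) = -2)
F(x, n) = -9 (F(x, n) = -9/1 = -9*1 = -9)
p(C, R) = I (p(C, R) = √(-1) = I)
(m(-1)*(j*p(6, F(-2, -1)) + 3))*(-25) = (5*(-2*I + 3))*(-25) = (5*(3 - 2*I))*(-25) = (15 - 10*I)*(-25) = -375 + 250*I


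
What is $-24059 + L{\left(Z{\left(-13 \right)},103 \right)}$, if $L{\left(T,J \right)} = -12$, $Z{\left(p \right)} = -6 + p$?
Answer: $-24071$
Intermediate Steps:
$-24059 + L{\left(Z{\left(-13 \right)},103 \right)} = -24059 - 12 = -24071$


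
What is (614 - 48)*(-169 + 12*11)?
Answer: -20942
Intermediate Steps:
(614 - 48)*(-169 + 12*11) = 566*(-169 + 132) = 566*(-37) = -20942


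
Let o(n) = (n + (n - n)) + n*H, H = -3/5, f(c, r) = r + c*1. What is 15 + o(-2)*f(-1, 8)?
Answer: 47/5 ≈ 9.4000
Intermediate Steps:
f(c, r) = c + r (f(c, r) = r + c = c + r)
H = -⅗ (H = -3*⅕ = -⅗ ≈ -0.60000)
o(n) = 2*n/5 (o(n) = (n + (n - n)) + n*(-⅗) = (n + 0) - 3*n/5 = n - 3*n/5 = 2*n/5)
15 + o(-2)*f(-1, 8) = 15 + ((⅖)*(-2))*(-1 + 8) = 15 - ⅘*7 = 15 - 28/5 = 47/5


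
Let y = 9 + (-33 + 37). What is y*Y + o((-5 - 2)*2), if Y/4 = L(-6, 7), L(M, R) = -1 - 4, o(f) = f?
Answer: -274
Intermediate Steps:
L(M, R) = -5
y = 13 (y = 9 + 4 = 13)
Y = -20 (Y = 4*(-5) = -20)
y*Y + o((-5 - 2)*2) = 13*(-20) + (-5 - 2)*2 = -260 - 7*2 = -260 - 14 = -274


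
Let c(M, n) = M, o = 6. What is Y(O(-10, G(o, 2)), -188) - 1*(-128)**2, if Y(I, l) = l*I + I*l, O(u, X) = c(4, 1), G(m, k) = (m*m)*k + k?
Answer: -17888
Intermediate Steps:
G(m, k) = k + k*m**2 (G(m, k) = m**2*k + k = k*m**2 + k = k + k*m**2)
O(u, X) = 4
Y(I, l) = 2*I*l (Y(I, l) = I*l + I*l = 2*I*l)
Y(O(-10, G(o, 2)), -188) - 1*(-128)**2 = 2*4*(-188) - 1*(-128)**2 = -1504 - 1*16384 = -1504 - 16384 = -17888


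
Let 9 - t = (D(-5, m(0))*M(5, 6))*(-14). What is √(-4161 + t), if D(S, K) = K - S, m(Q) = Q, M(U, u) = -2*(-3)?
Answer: 2*I*√933 ≈ 61.09*I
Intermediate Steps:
M(U, u) = 6
t = 429 (t = 9 - (0 - 1*(-5))*6*(-14) = 9 - (0 + 5)*6*(-14) = 9 - 5*6*(-14) = 9 - 30*(-14) = 9 - 1*(-420) = 9 + 420 = 429)
√(-4161 + t) = √(-4161 + 429) = √(-3732) = 2*I*√933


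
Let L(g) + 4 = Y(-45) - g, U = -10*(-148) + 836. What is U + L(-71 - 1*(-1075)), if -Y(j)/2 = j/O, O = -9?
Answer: 1298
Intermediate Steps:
Y(j) = 2*j/9 (Y(j) = -2*j/(-9) = -2*j*(-1)/9 = -(-2)*j/9 = 2*j/9)
U = 2316 (U = 1480 + 836 = 2316)
L(g) = -14 - g (L(g) = -4 + ((2/9)*(-45) - g) = -4 + (-10 - g) = -14 - g)
U + L(-71 - 1*(-1075)) = 2316 + (-14 - (-71 - 1*(-1075))) = 2316 + (-14 - (-71 + 1075)) = 2316 + (-14 - 1*1004) = 2316 + (-14 - 1004) = 2316 - 1018 = 1298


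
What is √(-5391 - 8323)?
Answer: I*√13714 ≈ 117.11*I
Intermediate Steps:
√(-5391 - 8323) = √(-13714) = I*√13714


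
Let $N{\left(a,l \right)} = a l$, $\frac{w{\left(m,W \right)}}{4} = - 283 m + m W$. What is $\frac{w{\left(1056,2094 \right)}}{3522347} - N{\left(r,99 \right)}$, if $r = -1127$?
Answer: $\frac{393006471495}{3522347} \approx 1.1158 \cdot 10^{5}$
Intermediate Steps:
$w{\left(m,W \right)} = - 1132 m + 4 W m$ ($w{\left(m,W \right)} = 4 \left(- 283 m + m W\right) = 4 \left(- 283 m + W m\right) = - 1132 m + 4 W m$)
$\frac{w{\left(1056,2094 \right)}}{3522347} - N{\left(r,99 \right)} = \frac{4 \cdot 1056 \left(-283 + 2094\right)}{3522347} - \left(-1127\right) 99 = 4 \cdot 1056 \cdot 1811 \cdot \frac{1}{3522347} - -111573 = 7649664 \cdot \frac{1}{3522347} + 111573 = \frac{7649664}{3522347} + 111573 = \frac{393006471495}{3522347}$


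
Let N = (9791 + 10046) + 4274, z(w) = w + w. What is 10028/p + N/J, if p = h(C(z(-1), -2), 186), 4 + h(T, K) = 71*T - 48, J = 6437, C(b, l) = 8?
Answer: 19247878/830373 ≈ 23.180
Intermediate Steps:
z(w) = 2*w
h(T, K) = -52 + 71*T (h(T, K) = -4 + (71*T - 48) = -4 + (-48 + 71*T) = -52 + 71*T)
p = 516 (p = -52 + 71*8 = -52 + 568 = 516)
N = 24111 (N = 19837 + 4274 = 24111)
10028/p + N/J = 10028/516 + 24111/6437 = 10028*(1/516) + 24111*(1/6437) = 2507/129 + 24111/6437 = 19247878/830373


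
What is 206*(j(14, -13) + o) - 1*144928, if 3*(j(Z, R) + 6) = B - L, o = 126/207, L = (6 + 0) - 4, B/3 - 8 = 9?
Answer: -9844502/69 ≈ -1.4267e+5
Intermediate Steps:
B = 51 (B = 24 + 3*9 = 24 + 27 = 51)
L = 2 (L = 6 - 4 = 2)
o = 14/23 (o = 126*(1/207) = 14/23 ≈ 0.60870)
j(Z, R) = 31/3 (j(Z, R) = -6 + (51 - 1*2)/3 = -6 + (51 - 2)/3 = -6 + (⅓)*49 = -6 + 49/3 = 31/3)
206*(j(14, -13) + o) - 1*144928 = 206*(31/3 + 14/23) - 1*144928 = 206*(755/69) - 144928 = 155530/69 - 144928 = -9844502/69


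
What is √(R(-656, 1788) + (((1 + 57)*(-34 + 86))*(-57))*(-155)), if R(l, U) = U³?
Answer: 2*√1435695558 ≈ 75781.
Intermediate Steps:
√(R(-656, 1788) + (((1 + 57)*(-34 + 86))*(-57))*(-155)) = √(1788³ + (((1 + 57)*(-34 + 86))*(-57))*(-155)) = √(5716135872 + ((58*52)*(-57))*(-155)) = √(5716135872 + (3016*(-57))*(-155)) = √(5716135872 - 171912*(-155)) = √(5716135872 + 26646360) = √5742782232 = 2*√1435695558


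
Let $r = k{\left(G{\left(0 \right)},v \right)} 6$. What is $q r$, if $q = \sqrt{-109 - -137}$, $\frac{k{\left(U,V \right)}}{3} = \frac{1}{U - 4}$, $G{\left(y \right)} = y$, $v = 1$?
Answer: $- 9 \sqrt{7} \approx -23.812$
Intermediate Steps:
$k{\left(U,V \right)} = \frac{3}{-4 + U}$ ($k{\left(U,V \right)} = \frac{3}{U - 4} = \frac{3}{-4 + U}$)
$r = - \frac{9}{2}$ ($r = \frac{3}{-4 + 0} \cdot 6 = \frac{3}{-4} \cdot 6 = 3 \left(- \frac{1}{4}\right) 6 = \left(- \frac{3}{4}\right) 6 = - \frac{9}{2} \approx -4.5$)
$q = 2 \sqrt{7}$ ($q = \sqrt{-109 + 137} = \sqrt{28} = 2 \sqrt{7} \approx 5.2915$)
$q r = 2 \sqrt{7} \left(- \frac{9}{2}\right) = - 9 \sqrt{7}$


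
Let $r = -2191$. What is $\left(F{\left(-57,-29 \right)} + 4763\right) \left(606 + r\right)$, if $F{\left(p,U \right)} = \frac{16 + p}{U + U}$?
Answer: $- \frac{437927575}{58} \approx -7.5505 \cdot 10^{6}$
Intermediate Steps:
$F{\left(p,U \right)} = \frac{16 + p}{2 U}$
$\left(F{\left(-57,-29 \right)} + 4763\right) \left(606 + r\right) = \left(\frac{16 - 57}{2 \left(-29\right)} + 4763\right) \left(606 - 2191\right) = \left(\frac{1}{2} \left(- \frac{1}{29}\right) \left(-41\right) + 4763\right) \left(-1585\right) = \left(\frac{41}{58} + 4763\right) \left(-1585\right) = \frac{276295}{58} \left(-1585\right) = - \frac{437927575}{58}$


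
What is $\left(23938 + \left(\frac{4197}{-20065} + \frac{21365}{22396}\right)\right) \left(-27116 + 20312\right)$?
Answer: $- \frac{18298492457772933}{112343935} \approx -1.6288 \cdot 10^{8}$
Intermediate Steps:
$\left(23938 + \left(\frac{4197}{-20065} + \frac{21365}{22396}\right)\right) \left(-27116 + 20312\right) = \left(23938 + \left(4197 \left(- \frac{1}{20065}\right) + 21365 \cdot \frac{1}{22396}\right)\right) \left(-6804\right) = \left(23938 + \left(- \frac{4197}{20065} + \frac{21365}{22396}\right)\right) \left(-6804\right) = \left(23938 + \frac{334692713}{449375740}\right) \left(-6804\right) = \frac{10757491156833}{449375740} \left(-6804\right) = - \frac{18298492457772933}{112343935}$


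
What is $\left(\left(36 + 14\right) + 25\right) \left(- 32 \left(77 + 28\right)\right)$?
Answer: $-252000$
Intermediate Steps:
$\left(\left(36 + 14\right) + 25\right) \left(- 32 \left(77 + 28\right)\right) = \left(50 + 25\right) \left(\left(-32\right) 105\right) = 75 \left(-3360\right) = -252000$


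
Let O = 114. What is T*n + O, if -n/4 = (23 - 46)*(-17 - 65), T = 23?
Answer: -173398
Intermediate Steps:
n = -7544 (n = -4*(23 - 46)*(-17 - 65) = -(-92)*(-82) = -4*1886 = -7544)
T*n + O = 23*(-7544) + 114 = -173512 + 114 = -173398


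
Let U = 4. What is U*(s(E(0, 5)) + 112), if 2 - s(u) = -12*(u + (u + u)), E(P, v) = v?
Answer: 1176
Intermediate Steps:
s(u) = 2 + 36*u (s(u) = 2 - (-12)*(u + (u + u)) = 2 - (-12)*(u + 2*u) = 2 - (-12)*3*u = 2 - (-36)*u = 2 + 36*u)
U*(s(E(0, 5)) + 112) = 4*((2 + 36*5) + 112) = 4*((2 + 180) + 112) = 4*(182 + 112) = 4*294 = 1176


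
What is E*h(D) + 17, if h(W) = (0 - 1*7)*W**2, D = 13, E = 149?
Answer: -176250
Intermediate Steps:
h(W) = -7*W**2 (h(W) = (0 - 7)*W**2 = -7*W**2)
E*h(D) + 17 = 149*(-7*13**2) + 17 = 149*(-7*169) + 17 = 149*(-1183) + 17 = -176267 + 17 = -176250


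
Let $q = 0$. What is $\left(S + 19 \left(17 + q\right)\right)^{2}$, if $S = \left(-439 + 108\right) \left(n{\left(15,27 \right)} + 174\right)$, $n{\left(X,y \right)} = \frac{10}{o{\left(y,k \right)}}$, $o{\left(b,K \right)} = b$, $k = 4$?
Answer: $\frac{2401343839129}{729} \approx 3.294 \cdot 10^{9}$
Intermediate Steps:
$n{\left(X,y \right)} = \frac{10}{y}$
$S = - \frac{1558348}{27}$ ($S = \left(-439 + 108\right) \left(\frac{10}{27} + 174\right) = - 331 \left(10 \cdot \frac{1}{27} + 174\right) = - 331 \left(\frac{10}{27} + 174\right) = \left(-331\right) \frac{4708}{27} = - \frac{1558348}{27} \approx -57717.0$)
$\left(S + 19 \left(17 + q\right)\right)^{2} = \left(- \frac{1558348}{27} + 19 \left(17 + 0\right)\right)^{2} = \left(- \frac{1558348}{27} + 19 \cdot 17\right)^{2} = \left(- \frac{1558348}{27} + 323\right)^{2} = \left(- \frac{1549627}{27}\right)^{2} = \frac{2401343839129}{729}$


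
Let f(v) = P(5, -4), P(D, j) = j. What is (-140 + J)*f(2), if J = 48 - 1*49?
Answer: 564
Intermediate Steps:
f(v) = -4
J = -1 (J = 48 - 49 = -1)
(-140 + J)*f(2) = (-140 - 1)*(-4) = -141*(-4) = 564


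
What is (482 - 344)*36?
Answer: 4968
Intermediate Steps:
(482 - 344)*36 = 138*36 = 4968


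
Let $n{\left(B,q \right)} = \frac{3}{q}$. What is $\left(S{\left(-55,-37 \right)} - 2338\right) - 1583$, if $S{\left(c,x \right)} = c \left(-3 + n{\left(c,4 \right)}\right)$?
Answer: $- \frac{15189}{4} \approx -3797.3$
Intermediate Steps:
$S{\left(c,x \right)} = - \frac{9 c}{4}$ ($S{\left(c,x \right)} = c \left(-3 + \frac{3}{4}\right) = c \left(- \frac{9}{4}\right) = - \frac{9 c}{4}$)
$\left(S{\left(-55,-37 \right)} - 2338\right) - 1583 = \left(\left(- \frac{9}{4}\right) \left(-55\right) - 2338\right) - 1583 = \left(\frac{495}{4} - 2338\right) - 1583 = - \frac{8857}{4} - 1583 = - \frac{15189}{4}$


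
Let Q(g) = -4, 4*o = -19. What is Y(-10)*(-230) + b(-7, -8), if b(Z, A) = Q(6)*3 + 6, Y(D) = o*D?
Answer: -10931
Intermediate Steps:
o = -19/4 (o = (¼)*(-19) = -19/4 ≈ -4.7500)
Y(D) = -19*D/4
b(Z, A) = -6 (b(Z, A) = -4*3 + 6 = -12 + 6 = -6)
Y(-10)*(-230) + b(-7, -8) = -19/4*(-10)*(-230) - 6 = (95/2)*(-230) - 6 = -10925 - 6 = -10931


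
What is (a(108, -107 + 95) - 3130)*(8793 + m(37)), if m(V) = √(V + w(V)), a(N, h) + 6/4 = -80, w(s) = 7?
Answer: -56477439/2 - 6423*√11 ≈ -2.8260e+7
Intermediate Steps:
a(N, h) = -163/2 (a(N, h) = -3/2 - 80 = -163/2)
m(V) = √(7 + V) (m(V) = √(V + 7) = √(7 + V))
(a(108, -107 + 95) - 3130)*(8793 + m(37)) = (-163/2 - 3130)*(8793 + √(7 + 37)) = -6423*(8793 + √44)/2 = -6423*(8793 + 2*√11)/2 = -56477439/2 - 6423*√11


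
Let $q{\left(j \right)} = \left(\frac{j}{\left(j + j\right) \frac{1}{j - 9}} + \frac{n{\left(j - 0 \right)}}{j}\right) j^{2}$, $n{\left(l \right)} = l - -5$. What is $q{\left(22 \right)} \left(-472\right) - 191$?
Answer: $-1765471$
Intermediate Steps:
$n{\left(l \right)} = 5 + l$ ($n{\left(l \right)} = l + 5 = 5 + l$)
$q{\left(j \right)} = j^{2} \left(- \frac{9}{2} + \frac{j}{2} + \frac{5 + j}{j}\right)$ ($q{\left(j \right)} = \left(\frac{j}{\left(j + j\right) \frac{1}{j - 9}} + \frac{5 + \left(j - 0\right)}{j}\right) j^{2} = \left(\frac{j}{2 j \frac{1}{-9 + j}} + \frac{5 + \left(j + 0\right)}{j}\right) j^{2} = \left(\frac{j}{2 j \frac{1}{-9 + j}} + \frac{5 + j}{j}\right) j^{2} = \left(j \frac{-9 + j}{2 j} + \frac{5 + j}{j}\right) j^{2} = \left(\left(- \frac{9}{2} + \frac{j}{2}\right) + \frac{5 + j}{j}\right) j^{2} = \left(- \frac{9}{2} + \frac{j}{2} + \frac{5 + j}{j}\right) j^{2} = j^{2} \left(- \frac{9}{2} + \frac{j}{2} + \frac{5 + j}{j}\right)$)
$q{\left(22 \right)} \left(-472\right) - 191 = \frac{1}{2} \cdot 22 \left(10 + 22^{2} - 154\right) \left(-472\right) - 191 = \frac{1}{2} \cdot 22 \left(10 + 484 - 154\right) \left(-472\right) - 191 = \frac{1}{2} \cdot 22 \cdot 340 \left(-472\right) - 191 = 3740 \left(-472\right) - 191 = -1765280 - 191 = -1765471$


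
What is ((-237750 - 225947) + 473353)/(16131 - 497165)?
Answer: -4828/240517 ≈ -0.020073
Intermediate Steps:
((-237750 - 225947) + 473353)/(16131 - 497165) = (-463697 + 473353)/(-481034) = 9656*(-1/481034) = -4828/240517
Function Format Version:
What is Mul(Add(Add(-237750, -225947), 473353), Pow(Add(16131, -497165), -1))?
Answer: Rational(-4828, 240517) ≈ -0.020073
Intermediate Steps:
Mul(Add(Add(-237750, -225947), 473353), Pow(Add(16131, -497165), -1)) = Mul(Add(-463697, 473353), Pow(-481034, -1)) = Mul(9656, Rational(-1, 481034)) = Rational(-4828, 240517)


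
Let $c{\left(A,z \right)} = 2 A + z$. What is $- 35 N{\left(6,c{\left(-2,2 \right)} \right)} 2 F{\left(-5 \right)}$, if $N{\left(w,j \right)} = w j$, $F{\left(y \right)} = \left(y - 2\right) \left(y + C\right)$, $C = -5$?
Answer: $58800$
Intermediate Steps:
$c{\left(A,z \right)} = z + 2 A$
$F{\left(y \right)} = \left(-5 + y\right) \left(-2 + y\right)$ ($F{\left(y \right)} = \left(y - 2\right) \left(y - 5\right) = \left(-2 + y\right) \left(-5 + y\right) = \left(-5 + y\right) \left(-2 + y\right)$)
$N{\left(w,j \right)} = j w$
$- 35 N{\left(6,c{\left(-2,2 \right)} \right)} 2 F{\left(-5 \right)} = - 35 \left(2 + 2 \left(-2\right)\right) 6 \cdot 2 \left(10 + \left(-5\right)^{2} - -35\right) = - 35 \left(2 - 4\right) 6 \cdot 2 \left(10 + 25 + 35\right) = - 35 \left(-2\right) 6 \cdot 2 \cdot 70 = - 35 \left(-12\right) 2 \cdot 70 = - 35 \left(\left(-24\right) 70\right) = \left(-35\right) \left(-1680\right) = 58800$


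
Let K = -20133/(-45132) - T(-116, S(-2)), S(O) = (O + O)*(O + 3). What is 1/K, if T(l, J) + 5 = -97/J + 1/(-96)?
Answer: -361056/6785503 ≈ -0.053210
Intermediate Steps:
S(O) = 2*O*(3 + O) (S(O) = (2*O)*(3 + O) = 2*O*(3 + O))
T(l, J) = -481/96 - 97/J (T(l, J) = -5 + (-97/J + 1/(-96)) = -5 + (-97/J + 1*(-1/96)) = -5 + (-97/J - 1/96) = -5 + (-1/96 - 97/J) = -481/96 - 97/J)
K = -6785503/361056 (K = -20133/(-45132) - (-481/96 - 97*(-1/(4*(3 - 2)))) = -20133*(-1/45132) - (-481/96 - 97/(2*(-2)*1)) = 6711/15044 - (-481/96 - 97/(-4)) = 6711/15044 - (-481/96 - 97*(-1/4)) = 6711/15044 - (-481/96 + 97/4) = 6711/15044 - 1*1847/96 = 6711/15044 - 1847/96 = -6785503/361056 ≈ -18.793)
1/K = 1/(-6785503/361056) = -361056/6785503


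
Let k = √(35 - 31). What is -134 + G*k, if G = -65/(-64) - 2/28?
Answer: -29593/224 ≈ -132.11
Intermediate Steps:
k = 2 (k = √4 = 2)
G = 423/448 (G = -65*(-1/64) - 2*1/28 = 65/64 - 1/14 = 423/448 ≈ 0.94420)
-134 + G*k = -134 + (423/448)*2 = -134 + 423/224 = -29593/224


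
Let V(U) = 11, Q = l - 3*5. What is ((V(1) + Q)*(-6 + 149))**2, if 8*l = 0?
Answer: 327184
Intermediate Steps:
l = 0 (l = (1/8)*0 = 0)
Q = -15 (Q = 0 - 3*5 = 0 - 15 = -15)
((V(1) + Q)*(-6 + 149))**2 = ((11 - 15)*(-6 + 149))**2 = (-4*143)**2 = (-572)**2 = 327184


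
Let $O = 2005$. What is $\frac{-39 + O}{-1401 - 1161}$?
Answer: $- \frac{983}{1281} \approx -0.76737$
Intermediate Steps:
$\frac{-39 + O}{-1401 - 1161} = \frac{-39 + 2005}{-1401 - 1161} = \frac{1966}{-2562} = 1966 \left(- \frac{1}{2562}\right) = - \frac{983}{1281}$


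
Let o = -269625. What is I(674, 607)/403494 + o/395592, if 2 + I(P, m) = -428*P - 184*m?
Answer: -6359356087/3800452344 ≈ -1.6733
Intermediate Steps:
I(P, m) = -2 - 428*P - 184*m (I(P, m) = -2 + (-428*P - 184*m) = -2 - 428*P - 184*m)
I(674, 607)/403494 + o/395592 = (-2 - 428*674 - 184*607)/403494 - 269625/395592 = (-2 - 288472 - 111688)*(1/403494) - 269625*1/395592 = -400162*1/403494 - 89875/131864 = -28583/28821 - 89875/131864 = -6359356087/3800452344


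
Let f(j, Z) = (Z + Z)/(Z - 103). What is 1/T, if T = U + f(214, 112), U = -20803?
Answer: -9/187003 ≈ -4.8128e-5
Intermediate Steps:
f(j, Z) = 2*Z/(-103 + Z) (f(j, Z) = (2*Z)/(-103 + Z) = 2*Z/(-103 + Z))
T = -187003/9 (T = -20803 + 2*112/(-103 + 112) = -20803 + 2*112/9 = -20803 + 2*112*(⅑) = -20803 + 224/9 = -187003/9 ≈ -20778.)
1/T = 1/(-187003/9) = -9/187003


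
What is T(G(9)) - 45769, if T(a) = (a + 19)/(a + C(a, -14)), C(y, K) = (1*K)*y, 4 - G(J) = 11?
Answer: -4164967/91 ≈ -45769.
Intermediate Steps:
G(J) = -7 (G(J) = 4 - 1*11 = 4 - 11 = -7)
C(y, K) = K*y
T(a) = -(19 + a)/(13*a) (T(a) = (a + 19)/(a - 14*a) = (19 + a)/((-13*a)) = (19 + a)*(-1/(13*a)) = -(19 + a)/(13*a))
T(G(9)) - 45769 = (1/13)*(-19 - 1*(-7))/(-7) - 45769 = (1/13)*(-1/7)*(-19 + 7) - 45769 = (1/13)*(-1/7)*(-12) - 45769 = 12/91 - 45769 = -4164967/91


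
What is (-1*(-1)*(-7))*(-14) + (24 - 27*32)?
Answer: -742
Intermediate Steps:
(-1*(-1)*(-7))*(-14) + (24 - 27*32) = (1*(-7))*(-14) + (24 - 864) = -7*(-14) - 840 = 98 - 840 = -742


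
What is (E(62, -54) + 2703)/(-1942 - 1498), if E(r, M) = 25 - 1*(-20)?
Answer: -687/860 ≈ -0.79884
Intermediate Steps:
E(r, M) = 45 (E(r, M) = 25 + 20 = 45)
(E(62, -54) + 2703)/(-1942 - 1498) = (45 + 2703)/(-1942 - 1498) = 2748/(-3440) = 2748*(-1/3440) = -687/860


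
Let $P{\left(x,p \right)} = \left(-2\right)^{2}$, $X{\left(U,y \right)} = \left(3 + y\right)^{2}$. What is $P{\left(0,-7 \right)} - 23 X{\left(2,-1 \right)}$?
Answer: $-88$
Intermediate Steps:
$P{\left(x,p \right)} = 4$
$P{\left(0,-7 \right)} - 23 X{\left(2,-1 \right)} = 4 - 23 \left(3 - 1\right)^{2} = 4 - 23 \cdot 2^{2} = 4 - 92 = -88$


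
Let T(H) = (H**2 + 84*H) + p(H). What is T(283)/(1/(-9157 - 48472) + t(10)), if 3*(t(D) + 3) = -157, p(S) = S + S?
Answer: -18054070749/9566417 ≈ -1887.2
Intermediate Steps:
p(S) = 2*S
t(D) = -166/3 (t(D) = -3 + (1/3)*(-157) = -3 - 157/3 = -166/3)
T(H) = H**2 + 86*H (T(H) = (H**2 + 84*H) + 2*H = H**2 + 86*H)
T(283)/(1/(-9157 - 48472) + t(10)) = (283*(86 + 283))/(1/(-9157 - 48472) - 166/3) = (283*369)/(1/(-57629) - 166/3) = 104427/(-1/57629 - 166/3) = 104427/(-9566417/172887) = 104427*(-172887/9566417) = -18054070749/9566417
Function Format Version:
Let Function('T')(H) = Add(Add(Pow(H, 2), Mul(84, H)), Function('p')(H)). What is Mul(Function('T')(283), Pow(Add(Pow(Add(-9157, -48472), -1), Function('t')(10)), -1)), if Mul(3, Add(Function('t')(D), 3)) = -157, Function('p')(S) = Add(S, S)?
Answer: Rational(-18054070749, 9566417) ≈ -1887.2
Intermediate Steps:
Function('p')(S) = Mul(2, S)
Function('t')(D) = Rational(-166, 3) (Function('t')(D) = Add(-3, Mul(Rational(1, 3), -157)) = Add(-3, Rational(-157, 3)) = Rational(-166, 3))
Function('T')(H) = Add(Pow(H, 2), Mul(86, H)) (Function('T')(H) = Add(Add(Pow(H, 2), Mul(84, H)), Mul(2, H)) = Add(Pow(H, 2), Mul(86, H)))
Mul(Function('T')(283), Pow(Add(Pow(Add(-9157, -48472), -1), Function('t')(10)), -1)) = Mul(Mul(283, Add(86, 283)), Pow(Add(Pow(Add(-9157, -48472), -1), Rational(-166, 3)), -1)) = Mul(Mul(283, 369), Pow(Add(Pow(-57629, -1), Rational(-166, 3)), -1)) = Mul(104427, Pow(Add(Rational(-1, 57629), Rational(-166, 3)), -1)) = Mul(104427, Pow(Rational(-9566417, 172887), -1)) = Mul(104427, Rational(-172887, 9566417)) = Rational(-18054070749, 9566417)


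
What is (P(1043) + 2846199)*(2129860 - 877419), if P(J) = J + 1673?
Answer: 3568097951515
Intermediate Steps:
P(J) = 1673 + J
(P(1043) + 2846199)*(2129860 - 877419) = ((1673 + 1043) + 2846199)*(2129860 - 877419) = (2716 + 2846199)*1252441 = 2848915*1252441 = 3568097951515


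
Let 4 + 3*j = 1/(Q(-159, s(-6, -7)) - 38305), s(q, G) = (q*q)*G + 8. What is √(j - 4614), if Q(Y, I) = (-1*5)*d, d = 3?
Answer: I*√3812208110385/28740 ≈ 67.936*I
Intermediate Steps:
s(q, G) = 8 + G*q² (s(q, G) = q²*G + 8 = G*q² + 8 = 8 + G*q²)
Q(Y, I) = -15 (Q(Y, I) = -1*5*3 = -5*3 = -15)
j = -153281/114960 (j = -4/3 + 1/(3*(-15 - 38305)) = -4/3 + (⅓)/(-38320) = -4/3 + (⅓)*(-1/38320) = -4/3 - 1/114960 = -153281/114960 ≈ -1.3333)
√(j - 4614) = √(-153281/114960 - 4614) = √(-530578721/114960) = I*√3812208110385/28740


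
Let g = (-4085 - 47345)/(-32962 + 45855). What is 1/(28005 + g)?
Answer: 12893/361017035 ≈ 3.5713e-5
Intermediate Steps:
g = -51430/12893 ≈ -3.9890
1/(28005 + g) = 1/(28005 - 51430/12893) = 1/(361017035/12893) = 12893/361017035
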